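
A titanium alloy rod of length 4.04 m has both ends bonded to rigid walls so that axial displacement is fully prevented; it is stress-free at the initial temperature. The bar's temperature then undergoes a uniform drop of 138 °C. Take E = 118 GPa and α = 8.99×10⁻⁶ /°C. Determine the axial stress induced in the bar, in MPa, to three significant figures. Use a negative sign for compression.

146 MPa

Free thermal expansion αLΔT = 8.99e-6 · 4040 · -138 = -5.012 mm.
The walls impose strain ε = −(-5.012)/4040 = 1.2406e-03; σ = Eε = 118000 · 1.2406e-03 = 146.4 MPa.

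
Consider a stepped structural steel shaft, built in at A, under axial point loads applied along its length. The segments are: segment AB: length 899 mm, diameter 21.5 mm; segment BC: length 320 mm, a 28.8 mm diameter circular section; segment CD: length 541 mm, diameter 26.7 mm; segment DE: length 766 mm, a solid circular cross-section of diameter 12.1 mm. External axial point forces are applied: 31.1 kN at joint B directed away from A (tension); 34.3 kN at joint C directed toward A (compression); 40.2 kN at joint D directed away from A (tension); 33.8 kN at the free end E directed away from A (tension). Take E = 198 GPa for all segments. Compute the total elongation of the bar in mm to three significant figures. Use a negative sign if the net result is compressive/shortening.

Internal axial forces (sectioning from the free end, tension +): N_DE = 33.8 kN, N_CD = 74 kN, N_BC = 39.7 kN, N_AB = 70.8 kN.
A_AB = 363.1 mm².
A_BC = 651.4 mm².
A_CD = 559.9 mm².
A_DE = 115 mm².
δ_AB = 70800·899/(363.1·198000) = 0.8854 mm
δ_BC = 39700·320/(651.4·198000) = 0.09849 mm
δ_CD = 74000·541/(559.9·198000) = 0.3611 mm
δ_DE = 33800·766/(115·198000) = 1.137 mm
δ = Σδ_i = 2.482 mm.

2.48 mm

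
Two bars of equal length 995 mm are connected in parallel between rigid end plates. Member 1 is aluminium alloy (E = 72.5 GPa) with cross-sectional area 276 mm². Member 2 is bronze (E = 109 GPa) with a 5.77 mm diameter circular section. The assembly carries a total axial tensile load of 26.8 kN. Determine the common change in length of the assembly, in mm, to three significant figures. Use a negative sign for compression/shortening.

1.17 mm

A_2 = 26.15 mm².
Equal strain + equilibrium ⇒ each member carries load in proportion to AE: A₁E₁ = 20010000 N, A₂E₂ = 2850000 N, ΣAE = 22860000 N.
δ = PL/ΣAE = 26800·995/22860000 = 1.166 mm.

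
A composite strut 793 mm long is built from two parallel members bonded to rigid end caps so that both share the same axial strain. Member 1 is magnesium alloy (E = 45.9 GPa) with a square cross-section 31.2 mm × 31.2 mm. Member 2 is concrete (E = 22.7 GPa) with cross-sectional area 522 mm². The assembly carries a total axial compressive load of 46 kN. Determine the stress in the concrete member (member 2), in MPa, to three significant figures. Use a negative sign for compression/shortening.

-18.5 MPa

A_1 = 973.4 mm².
Equal strain + equilibrium ⇒ each member carries load in proportion to AE: A₁E₁ = 44680000 N, A₂E₂ = 11850000 N, ΣAE = 56530000 N.
σ₂ = P·E₂/ΣAE = -46000·22700/56530000 = -18.47 MPa.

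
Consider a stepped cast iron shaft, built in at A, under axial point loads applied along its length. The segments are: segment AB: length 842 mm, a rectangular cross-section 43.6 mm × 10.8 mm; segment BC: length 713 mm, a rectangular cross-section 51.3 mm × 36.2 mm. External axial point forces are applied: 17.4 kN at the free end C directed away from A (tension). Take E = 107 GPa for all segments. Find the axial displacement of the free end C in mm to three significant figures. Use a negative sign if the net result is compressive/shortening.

0.353 mm

Internal axial forces (sectioning from the free end, tension +): N_BC = 17.4 kN, N_AB = 17.4 kN.
A_AB = 470.9 mm².
A_BC = 1857 mm².
δ_AB = 17400·842/(470.9·107000) = 0.2908 mm
δ_BC = 17400·713/(1857·107000) = 0.06244 mm
δ = Σδ_i = 0.3532 mm.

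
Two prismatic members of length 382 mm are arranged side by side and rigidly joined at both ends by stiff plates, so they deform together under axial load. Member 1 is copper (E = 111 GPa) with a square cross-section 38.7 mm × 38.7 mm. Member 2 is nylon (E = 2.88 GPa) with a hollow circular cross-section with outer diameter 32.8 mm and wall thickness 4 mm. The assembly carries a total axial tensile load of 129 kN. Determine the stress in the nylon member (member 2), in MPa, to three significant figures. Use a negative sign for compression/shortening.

2.22 MPa

A_1 = 1498 mm².
A_2 = 361.9 mm².
Equal strain + equilibrium ⇒ each member carries load in proportion to AE: A₁E₁ = 166200000 N, A₂E₂ = 1042000 N, ΣAE = 167300000 N.
σ₂ = P·E₂/ΣAE = 129000·2880/167300000 = 2.221 MPa.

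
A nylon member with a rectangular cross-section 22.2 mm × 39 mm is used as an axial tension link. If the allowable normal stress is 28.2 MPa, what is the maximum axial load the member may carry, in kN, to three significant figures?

24.4 kN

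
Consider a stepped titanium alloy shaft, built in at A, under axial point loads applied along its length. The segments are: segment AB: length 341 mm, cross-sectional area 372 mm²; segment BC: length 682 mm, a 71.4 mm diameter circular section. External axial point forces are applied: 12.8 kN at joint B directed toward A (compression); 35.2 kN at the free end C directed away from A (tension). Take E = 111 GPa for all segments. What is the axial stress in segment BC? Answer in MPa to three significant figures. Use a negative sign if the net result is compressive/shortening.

Internal axial forces (sectioning from the free end, tension +): N_BC = 35.2 kN, N_AB = 22.4 kN.
A_BC = 4004 mm².
σ_BC = N_BC/A_BC = 35200/4004 = 8.791 MPa.

8.79 MPa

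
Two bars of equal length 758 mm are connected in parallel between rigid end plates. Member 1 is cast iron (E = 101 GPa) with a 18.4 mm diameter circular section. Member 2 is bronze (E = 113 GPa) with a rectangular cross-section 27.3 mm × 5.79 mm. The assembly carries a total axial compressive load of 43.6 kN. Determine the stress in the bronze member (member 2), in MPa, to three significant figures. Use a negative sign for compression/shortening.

-110 MPa

A_1 = 265.9 mm².
A_2 = 158.1 mm².
Equal strain + equilibrium ⇒ each member carries load in proportion to AE: A₁E₁ = 26860000 N, A₂E₂ = 17860000 N, ΣAE = 44720000 N.
σ₂ = P·E₂/ΣAE = -43600·113000/44720000 = -110.2 MPa.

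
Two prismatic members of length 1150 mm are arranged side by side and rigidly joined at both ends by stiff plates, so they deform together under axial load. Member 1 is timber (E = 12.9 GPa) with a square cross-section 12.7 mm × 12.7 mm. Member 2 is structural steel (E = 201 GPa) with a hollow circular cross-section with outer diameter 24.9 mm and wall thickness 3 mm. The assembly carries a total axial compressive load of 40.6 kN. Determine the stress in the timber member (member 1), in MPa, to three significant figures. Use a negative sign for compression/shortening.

-12.0 MPa

A_1 = 161.3 mm².
A_2 = 206.4 mm².
Equal strain + equilibrium ⇒ each member carries load in proportion to AE: A₁E₁ = 2081000 N, A₂E₂ = 41490000 N, ΣAE = 43570000 N.
σ₁ = P·E₁/ΣAE = -40600·12900/43570000 = -12.02 MPa.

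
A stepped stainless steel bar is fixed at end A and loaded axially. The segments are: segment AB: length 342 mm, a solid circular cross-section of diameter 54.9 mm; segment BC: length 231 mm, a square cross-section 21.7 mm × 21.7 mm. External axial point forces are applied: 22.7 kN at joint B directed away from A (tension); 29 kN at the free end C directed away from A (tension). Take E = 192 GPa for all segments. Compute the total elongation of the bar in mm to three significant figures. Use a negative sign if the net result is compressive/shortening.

Internal axial forces (sectioning from the free end, tension +): N_BC = 29 kN, N_AB = 51.7 kN.
A_AB = 2367 mm².
A_BC = 470.9 mm².
δ_AB = 51700·342/(2367·192000) = 0.0389 mm
δ_BC = 29000·231/(470.9·192000) = 0.0741 mm
δ = Σδ_i = 0.113 mm.

0.113 mm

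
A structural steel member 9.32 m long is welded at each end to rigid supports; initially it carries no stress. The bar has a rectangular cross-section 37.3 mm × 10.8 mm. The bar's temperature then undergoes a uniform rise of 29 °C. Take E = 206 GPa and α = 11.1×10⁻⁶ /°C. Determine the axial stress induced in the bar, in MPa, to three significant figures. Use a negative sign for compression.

Free thermal expansion αLΔT = 11.1e-6 · 9320 · 29 = 3 mm.
The walls impose strain ε = −(3)/9320 = -3.2190e-04; σ = Eε = 206000 · -3.2190e-04 = -66.31 MPa.

-66.3 MPa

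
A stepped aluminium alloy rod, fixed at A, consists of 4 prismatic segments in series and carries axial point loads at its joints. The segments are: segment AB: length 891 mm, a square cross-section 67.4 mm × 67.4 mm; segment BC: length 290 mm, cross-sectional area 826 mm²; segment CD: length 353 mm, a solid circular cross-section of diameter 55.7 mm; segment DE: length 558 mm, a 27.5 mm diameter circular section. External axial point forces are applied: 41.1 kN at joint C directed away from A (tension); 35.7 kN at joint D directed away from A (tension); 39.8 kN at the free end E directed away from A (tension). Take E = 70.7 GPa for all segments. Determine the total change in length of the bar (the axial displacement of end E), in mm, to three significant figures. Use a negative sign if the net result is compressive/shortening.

1.59 mm

Internal axial forces (sectioning from the free end, tension +): N_DE = 39.8 kN, N_CD = 75.5 kN, N_BC = 116.6 kN, N_AB = 116.6 kN.
A_AB = 4543 mm².
A_CD = 2437 mm².
A_DE = 594 mm².
δ_AB = 116600·891/(4543·70700) = 0.3235 mm
δ_BC = 116600·290/(826·70700) = 0.579 mm
δ_CD = 75500·353/(2437·70700) = 0.1547 mm
δ_DE = 39800·558/(594·70700) = 0.5289 mm
δ = Σδ_i = 1.586 mm.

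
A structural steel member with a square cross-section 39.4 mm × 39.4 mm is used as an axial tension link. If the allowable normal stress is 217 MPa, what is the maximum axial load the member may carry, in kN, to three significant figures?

337 kN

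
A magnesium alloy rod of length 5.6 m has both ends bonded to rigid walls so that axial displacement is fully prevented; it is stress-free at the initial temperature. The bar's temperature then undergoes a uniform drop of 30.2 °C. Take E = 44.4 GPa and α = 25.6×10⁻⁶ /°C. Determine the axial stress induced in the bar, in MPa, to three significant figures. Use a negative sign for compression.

34.3 MPa

Free thermal expansion αLΔT = 25.6e-6 · 5600 · -30.2 = -4.329 mm.
The walls impose strain ε = −(-4.329)/5600 = 7.7312e-04; σ = Eε = 44400 · 7.7312e-04 = 34.33 MPa.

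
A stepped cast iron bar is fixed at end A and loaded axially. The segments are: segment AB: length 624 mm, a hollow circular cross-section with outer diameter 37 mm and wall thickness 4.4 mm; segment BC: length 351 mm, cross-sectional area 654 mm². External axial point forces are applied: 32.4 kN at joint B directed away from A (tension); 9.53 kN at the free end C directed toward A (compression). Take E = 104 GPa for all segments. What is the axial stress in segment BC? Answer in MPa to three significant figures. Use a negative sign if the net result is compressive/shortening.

-14.6 MPa

Internal axial forces (sectioning from the free end, tension +): N_BC = -9.53 kN, N_AB = 22.87 kN.
σ_BC = N_BC/A_BC = -9530/654 = -14.57 MPa.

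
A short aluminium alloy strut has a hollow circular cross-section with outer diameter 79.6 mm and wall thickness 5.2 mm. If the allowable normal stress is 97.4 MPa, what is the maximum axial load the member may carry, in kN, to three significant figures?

118 kN

A = 1215 mm².
P_max = σ_allow · A = 97.4 · 1215 = 118400 N = 118.4 kN.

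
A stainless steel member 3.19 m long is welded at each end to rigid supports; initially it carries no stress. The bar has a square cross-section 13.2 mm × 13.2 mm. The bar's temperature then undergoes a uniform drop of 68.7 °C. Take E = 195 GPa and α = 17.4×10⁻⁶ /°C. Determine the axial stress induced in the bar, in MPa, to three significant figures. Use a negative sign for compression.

Free thermal expansion αLΔT = 17.4e-6 · 3190 · -68.7 = -3.813 mm.
The walls impose strain ε = −(-3.813)/3190 = 1.1954e-03; σ = Eε = 195000 · 1.1954e-03 = 233.1 MPa.

233 MPa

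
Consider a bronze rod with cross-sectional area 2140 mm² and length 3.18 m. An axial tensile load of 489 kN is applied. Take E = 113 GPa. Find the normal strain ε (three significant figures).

σ = N/A = 228.5 MPa; ε = σ/E = 228.5/113000 = 2.022e-03.

0.00202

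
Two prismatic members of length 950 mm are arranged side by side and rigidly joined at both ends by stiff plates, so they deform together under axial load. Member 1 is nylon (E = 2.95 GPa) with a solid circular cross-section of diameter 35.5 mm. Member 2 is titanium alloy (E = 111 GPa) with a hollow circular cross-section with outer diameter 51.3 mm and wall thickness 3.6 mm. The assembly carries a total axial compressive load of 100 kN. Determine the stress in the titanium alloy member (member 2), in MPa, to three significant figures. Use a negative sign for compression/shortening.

-177 MPa

A_1 = 989.8 mm².
A_2 = 539.5 mm².
Equal strain + equilibrium ⇒ each member carries load in proportion to AE: A₁E₁ = 2920000 N, A₂E₂ = 59880000 N, ΣAE = 62800000 N.
σ₂ = P·E₂/ΣAE = -100000·111000/62800000 = -176.7 MPa.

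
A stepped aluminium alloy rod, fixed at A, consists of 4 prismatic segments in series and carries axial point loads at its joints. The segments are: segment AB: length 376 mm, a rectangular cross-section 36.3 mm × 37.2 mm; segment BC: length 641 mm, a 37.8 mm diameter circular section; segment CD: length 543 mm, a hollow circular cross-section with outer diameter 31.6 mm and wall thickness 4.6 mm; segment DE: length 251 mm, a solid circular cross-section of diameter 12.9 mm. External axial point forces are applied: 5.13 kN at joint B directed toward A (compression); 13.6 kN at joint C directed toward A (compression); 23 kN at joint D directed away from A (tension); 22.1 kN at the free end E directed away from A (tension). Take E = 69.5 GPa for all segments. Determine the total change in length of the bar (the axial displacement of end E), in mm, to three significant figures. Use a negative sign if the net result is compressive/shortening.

Internal axial forces (sectioning from the free end, tension +): N_DE = 22.1 kN, N_CD = 45.1 kN, N_BC = 31.5 kN, N_AB = 26.37 kN.
A_AB = 1350 mm².
A_BC = 1122 mm².
A_CD = 390.2 mm².
A_DE = 130.7 mm².
δ_AB = 26370·376/(1350·69500) = 0.1056 mm
δ_BC = 31500·641/(1122·69500) = 0.2589 mm
δ_CD = 45100·543/(390.2·69500) = 0.9031 mm
δ_DE = 22100·251/(130.7·69500) = 0.6107 mm
δ = Σδ_i = 1.878 mm.

1.88 mm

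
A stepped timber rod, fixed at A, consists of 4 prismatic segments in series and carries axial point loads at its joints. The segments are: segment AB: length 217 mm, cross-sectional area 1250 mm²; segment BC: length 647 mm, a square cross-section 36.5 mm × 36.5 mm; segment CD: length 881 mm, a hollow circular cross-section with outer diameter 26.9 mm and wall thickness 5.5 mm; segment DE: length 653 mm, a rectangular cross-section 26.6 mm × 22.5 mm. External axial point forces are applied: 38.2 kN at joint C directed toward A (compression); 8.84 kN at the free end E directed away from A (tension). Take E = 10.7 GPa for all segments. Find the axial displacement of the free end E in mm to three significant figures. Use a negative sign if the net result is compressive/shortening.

Internal axial forces (sectioning from the free end, tension +): N_DE = 8.84 kN, N_CD = 8.84 kN, N_BC = -29.36 kN, N_AB = -29.36 kN.
A_BC = 1332 mm².
A_CD = 369.8 mm².
A_DE = 598.5 mm².
δ_AB = -29360·217/(1250·10700) = -0.4763 mm
δ_BC = -29360·647/(1332·10700) = -1.333 mm
δ_CD = 8840·881/(369.8·10700) = 1.968 mm
δ_DE = 8840·653/(598.5·10700) = 0.9014 mm
δ = Σδ_i = 1.061 mm.

1.06 mm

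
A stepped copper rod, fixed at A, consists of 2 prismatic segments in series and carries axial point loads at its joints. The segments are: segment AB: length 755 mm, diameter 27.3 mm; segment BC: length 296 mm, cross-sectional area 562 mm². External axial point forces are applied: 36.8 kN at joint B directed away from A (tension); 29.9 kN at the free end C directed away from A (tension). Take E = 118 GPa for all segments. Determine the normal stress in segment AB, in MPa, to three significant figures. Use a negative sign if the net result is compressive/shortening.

Internal axial forces (sectioning from the free end, tension +): N_BC = 29.9 kN, N_AB = 66.7 kN.
A_AB = 585.3 mm².
σ_AB = N_AB/A_AB = 66700/585.3 = 113.9 MPa.

114 MPa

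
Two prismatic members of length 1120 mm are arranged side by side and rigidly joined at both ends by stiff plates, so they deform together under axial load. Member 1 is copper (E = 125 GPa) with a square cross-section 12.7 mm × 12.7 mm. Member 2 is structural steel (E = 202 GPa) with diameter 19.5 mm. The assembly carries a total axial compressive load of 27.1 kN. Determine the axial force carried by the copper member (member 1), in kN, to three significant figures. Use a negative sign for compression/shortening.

-6.79 kN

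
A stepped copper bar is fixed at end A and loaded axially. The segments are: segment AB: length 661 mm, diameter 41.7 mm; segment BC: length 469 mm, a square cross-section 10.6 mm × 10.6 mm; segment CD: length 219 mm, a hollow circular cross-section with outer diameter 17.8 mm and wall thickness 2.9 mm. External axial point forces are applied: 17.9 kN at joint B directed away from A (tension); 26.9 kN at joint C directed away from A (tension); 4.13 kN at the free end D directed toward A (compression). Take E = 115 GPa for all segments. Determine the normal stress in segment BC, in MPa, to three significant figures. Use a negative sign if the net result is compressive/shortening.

203 MPa

Internal axial forces (sectioning from the free end, tension +): N_CD = -4.13 kN, N_BC = 22.77 kN, N_AB = 40.67 kN.
A_BC = 112.4 mm².
σ_BC = N_BC/A_BC = 22770/112.4 = 202.7 MPa.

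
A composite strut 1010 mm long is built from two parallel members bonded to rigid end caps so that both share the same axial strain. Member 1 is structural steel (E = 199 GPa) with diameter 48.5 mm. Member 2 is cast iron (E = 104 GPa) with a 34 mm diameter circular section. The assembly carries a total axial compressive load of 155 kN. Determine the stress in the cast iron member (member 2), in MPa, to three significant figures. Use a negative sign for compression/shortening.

A_1 = 1847 mm².
A_2 = 907.9 mm².
Equal strain + equilibrium ⇒ each member carries load in proportion to AE: A₁E₁ = 367600000 N, A₂E₂ = 94420000 N, ΣAE = 462100000 N.
σ₂ = P·E₂/ΣAE = -155000·104000/462100000 = -34.89 MPa.

-34.9 MPa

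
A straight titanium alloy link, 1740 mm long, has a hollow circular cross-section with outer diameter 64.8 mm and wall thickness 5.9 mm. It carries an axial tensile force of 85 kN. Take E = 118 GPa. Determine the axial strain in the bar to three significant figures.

6.60e-04

A = 1092 mm².
σ = N/A = 77.86 MPa; ε = σ/E = 77.86/118000 = 6.598e-04.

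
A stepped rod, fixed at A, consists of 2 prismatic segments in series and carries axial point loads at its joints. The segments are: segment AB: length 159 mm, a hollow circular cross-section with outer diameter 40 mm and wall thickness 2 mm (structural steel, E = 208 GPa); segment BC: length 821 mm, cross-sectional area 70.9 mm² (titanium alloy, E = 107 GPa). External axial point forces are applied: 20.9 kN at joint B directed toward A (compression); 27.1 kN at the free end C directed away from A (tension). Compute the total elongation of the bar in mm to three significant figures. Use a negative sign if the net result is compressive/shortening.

Internal axial forces (sectioning from the free end, tension +): N_BC = 27.1 kN, N_AB = 6.2 kN.
A_AB = 238.8 mm².
δ_AB = 6200·159/(238.8·208000) = 0.01985 mm
δ_BC = 27100·821/(70.9·107000) = 2.933 mm
δ = Σδ_i = 2.953 mm.

2.95 mm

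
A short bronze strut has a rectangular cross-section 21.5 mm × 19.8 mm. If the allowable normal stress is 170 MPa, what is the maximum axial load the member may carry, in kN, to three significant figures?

72.4 kN

A = 425.7 mm².
P_max = σ_allow · A = 170 · 425.7 = 72370 N = 72.37 kN.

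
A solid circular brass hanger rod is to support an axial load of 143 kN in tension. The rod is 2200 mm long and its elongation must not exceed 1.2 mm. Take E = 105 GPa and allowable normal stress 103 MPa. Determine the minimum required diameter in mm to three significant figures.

Required area A ≥ P/σ_allow = 143000/103 = 1388 mm².
For a solid circular section, d ≥ √(4A/π) = 42.04 mm.
Elongation limit: A ≥ PL/(Eδ_allow) = 143000·2200/(105000·1.2) = 2497 mm² ⇒ d ≥ 56.38 mm.
The elongation limit governs.

56.4 mm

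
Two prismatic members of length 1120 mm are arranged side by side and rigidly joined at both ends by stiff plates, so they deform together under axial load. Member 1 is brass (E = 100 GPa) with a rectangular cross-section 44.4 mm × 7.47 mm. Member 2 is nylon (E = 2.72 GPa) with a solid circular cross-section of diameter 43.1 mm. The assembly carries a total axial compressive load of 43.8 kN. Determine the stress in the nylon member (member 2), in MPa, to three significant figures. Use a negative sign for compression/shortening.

-3.21 MPa

A_1 = 331.7 mm².
A_2 = 1459 mm².
Equal strain + equilibrium ⇒ each member carries load in proportion to AE: A₁E₁ = 33170000 N, A₂E₂ = 3968000 N, ΣAE = 37140000 N.
σ₂ = P·E₂/ΣAE = -43800·2720/37140000 = -3.208 MPa.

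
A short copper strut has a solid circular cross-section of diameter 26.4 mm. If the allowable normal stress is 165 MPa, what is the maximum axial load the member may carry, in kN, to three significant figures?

90.3 kN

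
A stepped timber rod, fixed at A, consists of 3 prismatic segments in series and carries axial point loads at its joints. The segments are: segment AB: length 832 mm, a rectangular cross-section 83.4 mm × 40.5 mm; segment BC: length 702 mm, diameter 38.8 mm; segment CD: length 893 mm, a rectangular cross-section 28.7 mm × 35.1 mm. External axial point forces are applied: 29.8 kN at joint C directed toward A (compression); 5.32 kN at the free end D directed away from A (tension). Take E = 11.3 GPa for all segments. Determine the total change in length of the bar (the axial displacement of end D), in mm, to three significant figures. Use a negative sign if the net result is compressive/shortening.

-1.40 mm

Internal axial forces (sectioning from the free end, tension +): N_CD = 5.32 kN, N_BC = -24.48 kN, N_AB = -24.48 kN.
A_AB = 3378 mm².
A_BC = 1182 mm².
A_CD = 1007 mm².
δ_AB = -24480·832/(3378·11300) = -0.5336 mm
δ_BC = -24480·702/(1182·11300) = -1.286 mm
δ_CD = 5320·893/(1007·11300) = 0.4173 mm
δ = Σδ_i = -1.403 mm.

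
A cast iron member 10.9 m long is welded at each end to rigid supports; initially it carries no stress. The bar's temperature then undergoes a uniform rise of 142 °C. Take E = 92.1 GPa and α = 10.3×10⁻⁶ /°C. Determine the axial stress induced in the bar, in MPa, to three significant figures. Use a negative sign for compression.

-135 MPa

Free thermal expansion αLΔT = 10.3e-6 · 10900 · 142 = 15.94 mm.
The walls impose strain ε = −(15.94)/10900 = -1.4626e-03; σ = Eε = 92100 · -1.4626e-03 = -134.7 MPa.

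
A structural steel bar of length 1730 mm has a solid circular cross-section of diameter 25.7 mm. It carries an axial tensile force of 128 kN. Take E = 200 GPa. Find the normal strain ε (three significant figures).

0.00123

A = 518.7 mm².
σ = N/A = 246.7 MPa; ε = σ/E = 246.7/200000 = 1.234e-03.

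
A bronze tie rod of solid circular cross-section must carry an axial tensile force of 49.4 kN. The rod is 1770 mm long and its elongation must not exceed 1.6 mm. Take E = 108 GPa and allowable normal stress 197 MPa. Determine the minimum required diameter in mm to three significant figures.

25.4 mm

Required area A ≥ P/σ_allow = 49400/197 = 250.8 mm².
For a solid circular section, d ≥ √(4A/π) = 17.87 mm.
Elongation limit: A ≥ PL/(Eδ_allow) = 49400·1770/(108000·1.6) = 506 mm² ⇒ d ≥ 25.38 mm.
The elongation limit governs.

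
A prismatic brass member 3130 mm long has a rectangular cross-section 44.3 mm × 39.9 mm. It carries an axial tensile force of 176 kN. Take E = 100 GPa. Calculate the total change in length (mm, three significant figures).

3.12 mm

A = 1768 mm².
δ_mech = NL/(AE) = 176000·3130/(1768·100000) = 3.117 mm.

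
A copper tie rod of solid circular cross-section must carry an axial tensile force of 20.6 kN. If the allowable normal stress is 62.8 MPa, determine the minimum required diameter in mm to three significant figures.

20.4 mm

Required area A ≥ P/σ_allow = 20600/62.8 = 328 mm².
For a solid circular section, d ≥ √(4A/π) = 20.44 mm.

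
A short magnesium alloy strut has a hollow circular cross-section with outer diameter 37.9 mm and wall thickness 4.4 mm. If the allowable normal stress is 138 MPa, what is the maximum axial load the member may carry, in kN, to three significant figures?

63.9 kN

A = 463.1 mm².
P_max = σ_allow · A = 138 · 463.1 = 63900 N = 63.9 kN.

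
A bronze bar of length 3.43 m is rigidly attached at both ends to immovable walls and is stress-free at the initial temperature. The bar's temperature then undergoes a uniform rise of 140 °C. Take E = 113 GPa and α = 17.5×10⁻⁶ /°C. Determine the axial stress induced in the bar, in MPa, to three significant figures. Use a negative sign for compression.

-277 MPa

Free thermal expansion αLΔT = 17.5e-6 · 3430 · 140 = 8.403 mm.
The walls impose strain ε = −(8.403)/3430 = -2.4500e-03; σ = Eε = 113000 · -2.4500e-03 = -276.8 MPa.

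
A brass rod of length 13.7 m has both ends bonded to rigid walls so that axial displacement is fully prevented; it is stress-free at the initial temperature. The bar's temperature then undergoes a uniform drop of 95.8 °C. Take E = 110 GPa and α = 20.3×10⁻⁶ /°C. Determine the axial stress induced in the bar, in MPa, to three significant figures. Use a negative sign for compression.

Free thermal expansion αLΔT = 20.3e-6 · 13700 · -95.8 = -26.64 mm.
The walls impose strain ε = −(-26.64)/13700 = 1.9447e-03; σ = Eε = 110000 · 1.9447e-03 = 213.9 MPa.

214 MPa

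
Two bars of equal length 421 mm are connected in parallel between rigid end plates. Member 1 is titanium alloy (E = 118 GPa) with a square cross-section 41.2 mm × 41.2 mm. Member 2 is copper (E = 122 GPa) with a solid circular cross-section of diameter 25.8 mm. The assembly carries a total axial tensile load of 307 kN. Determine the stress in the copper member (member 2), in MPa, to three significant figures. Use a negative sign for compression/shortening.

142 MPa

A_1 = 1697 mm².
A_2 = 522.8 mm².
Equal strain + equilibrium ⇒ each member carries load in proportion to AE: A₁E₁ = 200300000 N, A₂E₂ = 63780000 N, ΣAE = 264100000 N.
σ₂ = P·E₂/ΣAE = 307000·122000/264100000 = 141.8 MPa.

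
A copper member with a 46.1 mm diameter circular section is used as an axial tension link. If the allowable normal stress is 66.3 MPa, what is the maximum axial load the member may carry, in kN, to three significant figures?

A = 1669 mm².
P_max = σ_allow · A = 66.3 · 1669 = 110700 N = 110.7 kN.

111 kN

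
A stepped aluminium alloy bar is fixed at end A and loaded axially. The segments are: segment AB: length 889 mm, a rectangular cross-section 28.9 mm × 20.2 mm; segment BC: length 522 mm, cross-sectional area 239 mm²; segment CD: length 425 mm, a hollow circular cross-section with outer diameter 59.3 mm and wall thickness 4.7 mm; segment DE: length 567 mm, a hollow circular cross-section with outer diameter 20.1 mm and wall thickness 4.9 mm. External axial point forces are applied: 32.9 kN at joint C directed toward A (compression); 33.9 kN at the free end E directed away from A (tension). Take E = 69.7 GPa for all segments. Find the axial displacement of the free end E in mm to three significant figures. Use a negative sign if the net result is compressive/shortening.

1.49 mm

Internal axial forces (sectioning from the free end, tension +): N_DE = 33.9 kN, N_CD = 33.9 kN, N_BC = 1 kN, N_AB = 1 kN.
A_AB = 583.8 mm².
A_CD = 806.2 mm².
A_DE = 234 mm².
δ_AB = 1000·889/(583.8·69700) = 0.02185 mm
δ_BC = 1000·522/(239·69700) = 0.03134 mm
δ_CD = 33900·425/(806.2·69700) = 0.2564 mm
δ_DE = 33900·567/(234·69700) = 1.179 mm
δ = Σδ_i = 1.488 mm.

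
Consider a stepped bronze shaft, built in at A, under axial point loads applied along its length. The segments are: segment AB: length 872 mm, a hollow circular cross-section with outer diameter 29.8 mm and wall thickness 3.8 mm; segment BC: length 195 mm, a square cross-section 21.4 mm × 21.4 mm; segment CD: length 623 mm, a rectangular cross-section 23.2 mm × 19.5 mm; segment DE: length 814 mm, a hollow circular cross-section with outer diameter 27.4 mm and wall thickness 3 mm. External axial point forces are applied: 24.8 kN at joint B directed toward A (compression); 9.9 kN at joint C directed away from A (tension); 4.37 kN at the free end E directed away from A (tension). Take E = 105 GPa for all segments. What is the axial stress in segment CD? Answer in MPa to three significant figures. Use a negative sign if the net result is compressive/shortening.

9.66 MPa

Internal axial forces (sectioning from the free end, tension +): N_DE = 4.37 kN, N_CD = 4.37 kN, N_BC = 14.27 kN, N_AB = -10.53 kN.
A_CD = 452.4 mm².
σ_CD = N_CD/A_CD = 4370/452.4 = 9.66 MPa.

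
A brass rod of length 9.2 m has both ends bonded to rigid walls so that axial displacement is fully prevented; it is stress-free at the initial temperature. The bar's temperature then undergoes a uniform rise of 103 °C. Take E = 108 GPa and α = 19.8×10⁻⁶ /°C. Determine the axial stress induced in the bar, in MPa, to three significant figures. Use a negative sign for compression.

Free thermal expansion αLΔT = 19.8e-6 · 9200 · 103 = 18.76 mm.
The walls impose strain ε = −(18.76)/9200 = -2.0394e-03; σ = Eε = 108000 · -2.0394e-03 = -220.3 MPa.

-220 MPa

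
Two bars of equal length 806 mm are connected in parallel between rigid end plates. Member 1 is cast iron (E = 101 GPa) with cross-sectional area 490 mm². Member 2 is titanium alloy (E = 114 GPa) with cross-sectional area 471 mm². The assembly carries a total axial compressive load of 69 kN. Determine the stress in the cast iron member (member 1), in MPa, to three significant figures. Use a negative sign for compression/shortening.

Equal strain + equilibrium ⇒ each member carries load in proportion to AE: A₁E₁ = 49490000 N, A₂E₂ = 53690000 N, ΣAE = 103200000 N.
σ₁ = P·E₁/ΣAE = -69000·101000/103200000 = -67.54 MPa.

-67.5 MPa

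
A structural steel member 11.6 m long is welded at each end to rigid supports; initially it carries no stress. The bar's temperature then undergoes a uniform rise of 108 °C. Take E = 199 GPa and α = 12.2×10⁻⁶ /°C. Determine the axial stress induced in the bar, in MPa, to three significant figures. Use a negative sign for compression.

-262 MPa

Free thermal expansion αLΔT = 12.2e-6 · 11600 · 108 = 15.28 mm.
The walls impose strain ε = −(15.28)/11600 = -1.3176e-03; σ = Eε = 199000 · -1.3176e-03 = -262.2 MPa.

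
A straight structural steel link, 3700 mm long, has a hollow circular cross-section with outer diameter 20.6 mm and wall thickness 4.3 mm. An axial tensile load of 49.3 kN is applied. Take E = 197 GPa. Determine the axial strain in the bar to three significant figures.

0.00114

A = 220.2 mm².
σ = N/A = 223.9 MPa; ε = σ/E = 223.9/197000 = 1.137e-03.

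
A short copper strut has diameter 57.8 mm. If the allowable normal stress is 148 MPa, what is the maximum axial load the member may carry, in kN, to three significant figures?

388 kN

A = 2624 mm².
P_max = σ_allow · A = 148 · 2624 = 388300 N = 388.3 kN.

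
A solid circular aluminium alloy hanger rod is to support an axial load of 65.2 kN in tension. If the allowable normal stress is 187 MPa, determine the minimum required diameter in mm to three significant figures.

21.1 mm

Required area A ≥ P/σ_allow = 65200/187 = 348.7 mm².
For a solid circular section, d ≥ √(4A/π) = 21.07 mm.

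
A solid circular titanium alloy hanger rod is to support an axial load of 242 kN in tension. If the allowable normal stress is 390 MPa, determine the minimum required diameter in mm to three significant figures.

Required area A ≥ P/σ_allow = 242000/390 = 620.5 mm².
For a solid circular section, d ≥ √(4A/π) = 28.11 mm.

28.1 mm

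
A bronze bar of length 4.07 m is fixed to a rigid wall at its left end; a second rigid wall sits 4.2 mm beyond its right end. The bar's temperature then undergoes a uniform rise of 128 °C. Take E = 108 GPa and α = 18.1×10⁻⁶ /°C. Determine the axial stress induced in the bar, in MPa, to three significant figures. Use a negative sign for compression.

-139 MPa

Free thermal expansion αLΔT = 18.1e-6 · 4070 · 128 = 9.429 mm.
The walls engage after the gap closes; constrained expansion = 9.429 − 4.2 = 5.229 mm.
The walls impose strain ε = −(5.229)/4070 = -1.2849e-03; σ = Eε = 108000 · -1.2849e-03 = -138.8 MPa.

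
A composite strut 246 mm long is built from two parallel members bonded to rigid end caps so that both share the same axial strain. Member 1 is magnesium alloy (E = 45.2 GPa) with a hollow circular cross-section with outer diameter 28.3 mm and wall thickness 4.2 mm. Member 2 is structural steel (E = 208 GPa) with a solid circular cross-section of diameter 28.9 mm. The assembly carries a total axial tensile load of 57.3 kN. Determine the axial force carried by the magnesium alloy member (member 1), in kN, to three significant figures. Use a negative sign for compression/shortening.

5.46 kN

A_1 = 318 mm².
A_2 = 656 mm².
Equal strain + equilibrium ⇒ each member carries load in proportion to AE: A₁E₁ = 14370000 N, A₂E₂ = 136400000 N, ΣAE = 150800000 N.
F₁ = P·A₁E₁/ΣAE = 57300·14370000/150800000 = 5461 N.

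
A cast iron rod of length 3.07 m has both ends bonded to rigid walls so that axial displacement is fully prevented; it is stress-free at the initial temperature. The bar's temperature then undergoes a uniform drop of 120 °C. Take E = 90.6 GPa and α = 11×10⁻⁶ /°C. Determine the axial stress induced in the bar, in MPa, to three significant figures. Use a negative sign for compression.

Free thermal expansion αLΔT = 11e-6 · 3070 · -120 = -4.052 mm.
The walls impose strain ε = −(-4.052)/3070 = 1.3200e-03; σ = Eε = 90600 · 1.3200e-03 = 119.6 MPa.

120 MPa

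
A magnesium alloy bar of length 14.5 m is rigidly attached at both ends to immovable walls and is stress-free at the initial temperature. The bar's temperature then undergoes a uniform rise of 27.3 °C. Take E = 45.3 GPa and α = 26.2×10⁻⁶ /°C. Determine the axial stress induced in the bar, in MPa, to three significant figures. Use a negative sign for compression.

Free thermal expansion αLΔT = 26.2e-6 · 14500 · 27.3 = 10.37 mm.
The walls impose strain ε = −(10.37)/14500 = -7.1526e-04; σ = Eε = 45300 · -7.1526e-04 = -32.4 MPa.

-32.4 MPa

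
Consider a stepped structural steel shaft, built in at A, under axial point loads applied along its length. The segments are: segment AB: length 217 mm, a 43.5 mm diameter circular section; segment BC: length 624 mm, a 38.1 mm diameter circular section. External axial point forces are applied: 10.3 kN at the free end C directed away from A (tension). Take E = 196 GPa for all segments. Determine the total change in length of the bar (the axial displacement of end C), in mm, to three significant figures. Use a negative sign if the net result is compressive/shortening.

0.0364 mm

Internal axial forces (sectioning from the free end, tension +): N_BC = 10.3 kN, N_AB = 10.3 kN.
A_AB = 1486 mm².
A_BC = 1140 mm².
δ_AB = 10300·217/(1486·196000) = 0.007673 mm
δ_BC = 10300·624/(1140·196000) = 0.02876 mm
δ = Σδ_i = 0.03644 mm.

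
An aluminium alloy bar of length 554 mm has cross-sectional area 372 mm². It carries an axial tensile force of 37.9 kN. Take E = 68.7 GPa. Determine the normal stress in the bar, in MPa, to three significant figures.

102 MPa

σ = N/A = 37900/372 = 101.9 MPa.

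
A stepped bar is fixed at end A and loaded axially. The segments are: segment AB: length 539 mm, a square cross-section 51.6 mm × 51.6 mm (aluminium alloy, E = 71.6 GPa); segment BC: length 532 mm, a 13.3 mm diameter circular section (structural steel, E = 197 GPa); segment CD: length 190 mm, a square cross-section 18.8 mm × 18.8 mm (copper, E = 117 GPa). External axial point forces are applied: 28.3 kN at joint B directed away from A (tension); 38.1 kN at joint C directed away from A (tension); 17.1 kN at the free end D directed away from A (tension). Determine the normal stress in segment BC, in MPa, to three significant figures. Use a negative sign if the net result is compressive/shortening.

Internal axial forces (sectioning from the free end, tension +): N_CD = 17.1 kN, N_BC = 55.2 kN, N_AB = 83.5 kN.
A_BC = 138.9 mm².
σ_BC = N_BC/A_BC = 55200/138.9 = 397.3 MPa.

397 MPa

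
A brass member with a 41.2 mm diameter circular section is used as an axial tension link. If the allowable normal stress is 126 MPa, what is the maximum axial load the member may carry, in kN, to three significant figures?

168 kN

A = 1333 mm².
P_max = σ_allow · A = 126 · 1333 = 168000 N = 168 kN.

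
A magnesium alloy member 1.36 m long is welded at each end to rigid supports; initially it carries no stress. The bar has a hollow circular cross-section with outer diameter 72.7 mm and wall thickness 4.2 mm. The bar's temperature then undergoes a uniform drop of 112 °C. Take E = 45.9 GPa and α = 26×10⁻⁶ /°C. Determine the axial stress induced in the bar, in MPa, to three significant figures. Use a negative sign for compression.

134 MPa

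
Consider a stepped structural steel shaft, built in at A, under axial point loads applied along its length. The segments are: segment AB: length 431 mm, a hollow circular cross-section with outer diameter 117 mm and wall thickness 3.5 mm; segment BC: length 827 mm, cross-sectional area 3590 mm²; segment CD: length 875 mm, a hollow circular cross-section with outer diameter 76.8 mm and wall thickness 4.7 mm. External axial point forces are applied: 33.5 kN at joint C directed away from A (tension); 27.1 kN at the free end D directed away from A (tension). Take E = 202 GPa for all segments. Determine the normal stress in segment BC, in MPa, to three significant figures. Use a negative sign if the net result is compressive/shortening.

Internal axial forces (sectioning from the free end, tension +): N_CD = 27.1 kN, N_BC = 60.6 kN, N_AB = 60.6 kN.
σ_BC = N_BC/A_BC = 60600/3590 = 16.88 MPa.

16.9 MPa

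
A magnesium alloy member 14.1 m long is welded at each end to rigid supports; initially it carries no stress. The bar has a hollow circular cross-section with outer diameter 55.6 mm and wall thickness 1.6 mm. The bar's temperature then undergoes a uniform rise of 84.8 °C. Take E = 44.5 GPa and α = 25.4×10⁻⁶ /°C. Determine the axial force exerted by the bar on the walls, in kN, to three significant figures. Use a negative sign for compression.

Free thermal expansion αLΔT = 25.4e-6 · 14100 · 84.8 = 30.37 mm.
The walls impose strain ε = −(30.37)/14100 = -2.1539e-03; σ = Eε = 44500 · -2.1539e-03 = -95.85 MPa.
Wall reaction R = σ·A = -95.85·271.4 = -26020 N = -26.02 kN.

-26.0 kN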